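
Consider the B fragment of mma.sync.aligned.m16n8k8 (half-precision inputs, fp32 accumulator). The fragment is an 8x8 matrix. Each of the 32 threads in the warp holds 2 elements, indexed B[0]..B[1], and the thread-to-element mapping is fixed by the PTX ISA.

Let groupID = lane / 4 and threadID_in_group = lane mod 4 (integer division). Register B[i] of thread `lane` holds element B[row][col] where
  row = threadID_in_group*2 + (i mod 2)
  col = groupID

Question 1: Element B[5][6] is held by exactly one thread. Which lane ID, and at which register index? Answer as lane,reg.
26,1

c=6⇒gr=6  r=5⇒th=2,odd=1
L=6*4+2=26  i=1=1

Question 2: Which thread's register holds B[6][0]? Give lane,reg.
3,0

c=0⇒gr=0  r=6⇒th=3,odd=0
L=0*4+3=3  i=0=0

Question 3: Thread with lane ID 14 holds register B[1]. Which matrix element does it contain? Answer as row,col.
5,3

L=14=>grp=14>>2=3, tig=14&3=2
[1]=>row 2·2+1=5  col grp=3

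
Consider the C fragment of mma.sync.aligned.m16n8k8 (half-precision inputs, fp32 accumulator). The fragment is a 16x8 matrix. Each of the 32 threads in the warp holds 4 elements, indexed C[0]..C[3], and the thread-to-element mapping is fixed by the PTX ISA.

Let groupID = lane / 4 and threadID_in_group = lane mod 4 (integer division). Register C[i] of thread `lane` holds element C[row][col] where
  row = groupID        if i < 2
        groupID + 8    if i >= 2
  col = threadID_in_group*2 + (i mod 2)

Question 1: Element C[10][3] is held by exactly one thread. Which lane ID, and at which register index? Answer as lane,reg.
9,3

r=10→G=2,rhi=1  c=3→T=1,p=1
L=2*4+1=9  i=1*2+1=3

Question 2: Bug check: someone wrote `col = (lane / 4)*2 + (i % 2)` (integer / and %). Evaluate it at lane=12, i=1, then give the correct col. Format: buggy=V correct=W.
buggy=7 correct=1

`(lane / 4)*2 + (i % 2)`[12,1]→7
L=12→G=12>>2=3, T=12&3=0
[1]→row 3+0=3  col 0·2+1=1
col: 7 vs 1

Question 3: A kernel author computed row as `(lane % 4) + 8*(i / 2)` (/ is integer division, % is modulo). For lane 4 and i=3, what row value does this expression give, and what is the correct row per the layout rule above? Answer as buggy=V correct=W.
buggy=8 correct=9

`(lane % 4) + 8*(i / 2)`[4,3]->8
L=4->g=4>>2=1, t=4&3=0
[3]->row 1+8=9  col 0·2+1=1
row: 8 vs 9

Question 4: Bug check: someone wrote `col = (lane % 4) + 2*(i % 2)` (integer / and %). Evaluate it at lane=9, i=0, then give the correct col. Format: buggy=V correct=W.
buggy=1 correct=2

`(lane % 4) + 2*(i % 2)`[9,0]⇒1
lane 9: gr=2 (9/4), th=1 (9%4)
i=0: r=2+0=2, c=1*2+0=2
col: 1 vs 2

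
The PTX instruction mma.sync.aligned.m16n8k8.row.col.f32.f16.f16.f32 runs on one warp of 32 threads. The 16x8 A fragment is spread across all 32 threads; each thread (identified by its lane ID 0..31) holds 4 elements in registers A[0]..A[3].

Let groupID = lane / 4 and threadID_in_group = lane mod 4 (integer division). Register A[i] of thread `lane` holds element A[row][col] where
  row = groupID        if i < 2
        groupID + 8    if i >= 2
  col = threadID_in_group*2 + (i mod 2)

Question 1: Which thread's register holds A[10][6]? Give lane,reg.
r=10→G=2,rhi=1  c=6→T=3,p=0
L=2*4+3=11  i=1*2+0=2

11,2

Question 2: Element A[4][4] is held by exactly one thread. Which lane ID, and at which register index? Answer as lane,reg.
18,0

r=4->g=4,rb=0  c=4->t=2,b0=0
L=4*4+2=18  i=0*2+0=0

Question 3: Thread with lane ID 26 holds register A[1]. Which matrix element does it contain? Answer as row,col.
6,5

26: gr=6,th=2
[1] (6+0,2*2+1) = (6,5)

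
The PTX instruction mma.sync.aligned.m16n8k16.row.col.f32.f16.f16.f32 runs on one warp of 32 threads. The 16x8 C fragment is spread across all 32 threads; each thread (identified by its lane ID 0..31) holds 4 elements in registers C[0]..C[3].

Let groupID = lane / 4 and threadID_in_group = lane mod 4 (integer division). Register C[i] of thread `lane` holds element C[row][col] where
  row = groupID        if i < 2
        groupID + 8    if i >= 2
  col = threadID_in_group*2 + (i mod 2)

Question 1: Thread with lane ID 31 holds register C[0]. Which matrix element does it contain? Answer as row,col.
lane 31: gr=7 (31/4), th=3 (31%4)
i=0: r=7+0=7, c=3*2+0=6

7,6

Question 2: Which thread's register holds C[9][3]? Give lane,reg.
r=9⇒gr=1,Rb=1  c=3⇒th=1,odd=1
L=1*4+1=5  i=1*2+1=3

5,3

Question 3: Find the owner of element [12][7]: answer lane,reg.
r: 12->gid=4,r8=1  c: 7->tid=3,i&1=1
L=4*4+3=19  i=1*2+1=3

19,3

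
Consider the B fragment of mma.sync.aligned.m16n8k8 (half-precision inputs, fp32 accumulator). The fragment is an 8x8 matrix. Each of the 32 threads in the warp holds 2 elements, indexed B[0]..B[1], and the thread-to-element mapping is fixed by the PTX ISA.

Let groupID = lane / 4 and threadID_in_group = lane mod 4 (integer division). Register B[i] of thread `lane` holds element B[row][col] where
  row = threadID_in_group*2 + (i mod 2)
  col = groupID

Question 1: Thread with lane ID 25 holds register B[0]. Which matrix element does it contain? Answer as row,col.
L=25→G=25>>2=6, T=25&3=1
[0]→row 1·2+0=2  col G=6

2,6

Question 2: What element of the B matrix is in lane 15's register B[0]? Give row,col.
L=15->gid=15>>2=3, tid=15&3=3
[0]->row 3·2+0=6  col gid=3

6,3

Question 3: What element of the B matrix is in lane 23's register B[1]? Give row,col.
7,5

L=23→G=23>>2=5, T=23&3=3
[1]→row 3·2+1=7  col G=5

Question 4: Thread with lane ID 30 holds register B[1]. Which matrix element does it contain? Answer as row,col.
30: grp=7,tig=2
[1] (2*2+1,7) = (5,7)

5,7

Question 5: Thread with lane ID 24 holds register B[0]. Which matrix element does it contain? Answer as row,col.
lane 24->24/4=6, 24 mod 4=0
i=0  r:2·0+0->0  c:6

0,6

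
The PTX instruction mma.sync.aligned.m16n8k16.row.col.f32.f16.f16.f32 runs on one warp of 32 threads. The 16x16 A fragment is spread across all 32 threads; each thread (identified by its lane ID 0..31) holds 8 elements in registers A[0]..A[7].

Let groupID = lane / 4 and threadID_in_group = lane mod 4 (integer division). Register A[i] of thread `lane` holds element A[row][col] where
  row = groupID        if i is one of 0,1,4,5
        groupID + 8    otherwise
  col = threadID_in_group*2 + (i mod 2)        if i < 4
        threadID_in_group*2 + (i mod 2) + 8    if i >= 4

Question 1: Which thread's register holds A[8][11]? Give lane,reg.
1,7

r=8->g=0,rb=1  c=11->cb=1,t=1,b0=1
L=0*4+1=1  i=1*4+1*2+1=7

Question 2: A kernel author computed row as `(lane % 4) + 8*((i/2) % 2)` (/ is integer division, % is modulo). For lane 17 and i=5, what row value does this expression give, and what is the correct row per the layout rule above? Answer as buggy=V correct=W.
`(lane % 4) + 8*((i/2) % 2)`[17,5]->1
17: gid=4,tid=1
[5] (4+0,1*2+1+8) = (4,11)
row: 1 vs 4

buggy=1 correct=4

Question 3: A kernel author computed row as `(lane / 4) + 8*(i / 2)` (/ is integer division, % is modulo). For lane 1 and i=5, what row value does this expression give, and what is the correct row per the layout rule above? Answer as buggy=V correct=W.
`(lane / 4) + 8*(i / 2)`[1,5]→16
lane 1: G=0 (1/4), T=1 (1%4)
i=5: r=0+0=0, c=1*2+1+8=11
row: 16 vs 0

buggy=16 correct=0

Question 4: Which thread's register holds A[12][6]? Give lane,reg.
19,2

r=12→G=4,rhi=1  c=6→chi=0,T=3,p=0
L=4*4+3=19  i=0*4+1*2+0=2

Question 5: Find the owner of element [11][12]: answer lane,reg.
14,6

r=11->g=3,rb=1  c=12->cb=1,t=2,b0=0
L=3*4+2=14  i=1*4+1*2+0=6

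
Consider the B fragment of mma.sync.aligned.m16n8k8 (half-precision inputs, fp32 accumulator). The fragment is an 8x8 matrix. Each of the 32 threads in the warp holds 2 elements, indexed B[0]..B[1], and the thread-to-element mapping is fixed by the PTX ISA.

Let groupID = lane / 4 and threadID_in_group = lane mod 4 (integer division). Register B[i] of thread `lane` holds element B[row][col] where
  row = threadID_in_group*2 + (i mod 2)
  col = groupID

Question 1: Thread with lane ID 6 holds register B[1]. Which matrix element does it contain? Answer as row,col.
5,1

L=6⇒gr=6>>2=1, th=6&3=2
[1]⇒row 2·2+1=5  col gr=1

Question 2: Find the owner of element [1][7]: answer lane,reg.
c=7⇒gr=7  r=1⇒th=0,odd=1
L=7*4+0=28  i=1=1

28,1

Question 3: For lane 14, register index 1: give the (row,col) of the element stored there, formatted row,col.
lane 14: g=3 (14/4), t=2 (14%4)
i=1: r=2*2+1=5, c=g=3

5,3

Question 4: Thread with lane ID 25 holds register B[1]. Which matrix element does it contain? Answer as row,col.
lane 25: gr=6 (25/4), th=1 (25%4)
i=1: r=1*2+1=3, c=gr=6

3,6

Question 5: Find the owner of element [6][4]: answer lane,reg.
19,0

c: 4->gid=4  r: 6->tid=3,i&1=0
L=4*4+3=19  i=0=0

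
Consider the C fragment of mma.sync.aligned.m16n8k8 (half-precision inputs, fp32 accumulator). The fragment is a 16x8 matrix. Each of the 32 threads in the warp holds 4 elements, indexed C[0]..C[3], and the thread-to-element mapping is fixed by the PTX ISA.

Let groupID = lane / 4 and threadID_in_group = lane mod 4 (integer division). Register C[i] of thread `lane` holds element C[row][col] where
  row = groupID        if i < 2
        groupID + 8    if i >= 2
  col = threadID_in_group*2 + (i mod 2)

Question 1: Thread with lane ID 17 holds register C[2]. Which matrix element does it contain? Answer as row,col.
L=17->gid=17>>2=4, tid=17&3=1
[2]->row 4+8=12  col 1·2+0=2

12,2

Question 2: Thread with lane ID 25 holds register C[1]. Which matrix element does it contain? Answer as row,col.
6,3

lane 25: G=6 (25/4), T=1 (25%4)
i=1: r=6+0=6, c=1*2+1=3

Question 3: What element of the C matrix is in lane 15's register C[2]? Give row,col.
11,6

L=15->gid=15>>2=3, tid=15&3=3
[2]->row 3+8=11  col 3·2+0=6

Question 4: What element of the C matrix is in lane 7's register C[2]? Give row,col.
9,6

7: g=1,t=3
[2] (1+8,3*2+0) = (9,6)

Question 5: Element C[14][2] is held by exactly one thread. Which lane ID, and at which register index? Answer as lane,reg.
r=14->g=6,rb=1  c=2->t=1,b0=0
L=6*4+1=25  i=1*2+0=2

25,2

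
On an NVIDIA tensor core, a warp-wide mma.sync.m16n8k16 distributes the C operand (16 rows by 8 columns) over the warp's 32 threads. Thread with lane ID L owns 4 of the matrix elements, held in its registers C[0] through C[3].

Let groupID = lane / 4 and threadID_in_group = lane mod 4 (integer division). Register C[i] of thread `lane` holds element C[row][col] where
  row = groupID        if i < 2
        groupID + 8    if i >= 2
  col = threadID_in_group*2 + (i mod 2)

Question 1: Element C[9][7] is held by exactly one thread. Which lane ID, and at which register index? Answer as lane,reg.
7,3

r=9->g=1,rb=1  c=7->t=3,b0=1
L=1*4+3=7  i=1*2+1=3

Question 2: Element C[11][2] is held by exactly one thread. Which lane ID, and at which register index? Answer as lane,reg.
r=11->g=3,rb=1  c=2->t=1,b0=0
L=3*4+1=13  i=1*2+0=2

13,2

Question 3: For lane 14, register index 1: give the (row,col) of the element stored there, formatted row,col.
3,5

lane 14⇒14/4=3, 14 mod 4=2
i=1  r:3+0⇒3  c:2·2+1⇒5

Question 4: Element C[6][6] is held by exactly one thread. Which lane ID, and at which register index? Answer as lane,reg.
r:6=>grp=6,rB=0  c:6=>tig=3,lo=0
L=6*4+3=27  i=0*2+0=0

27,0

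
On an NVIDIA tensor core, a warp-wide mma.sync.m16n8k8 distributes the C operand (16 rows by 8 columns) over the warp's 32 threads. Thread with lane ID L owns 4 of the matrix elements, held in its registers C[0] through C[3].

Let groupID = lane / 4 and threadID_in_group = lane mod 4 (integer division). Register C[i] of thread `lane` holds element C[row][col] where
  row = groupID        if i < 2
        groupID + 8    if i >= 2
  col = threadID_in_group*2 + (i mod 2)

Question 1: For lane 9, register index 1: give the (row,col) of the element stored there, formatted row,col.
9: gr=2,th=1
[1] (2+0,1*2+1) = (2,3)

2,3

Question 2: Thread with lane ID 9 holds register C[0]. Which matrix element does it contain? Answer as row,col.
lane 9⇒9/4=2, 9 mod 4=1
i=0  r:2+0⇒2  c:2·1+0⇒2

2,2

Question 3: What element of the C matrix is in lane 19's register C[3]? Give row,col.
12,7

lane 19: grp=4 (19/4), tig=3 (19%4)
i=3: r=4+8=12, c=3*2+1=7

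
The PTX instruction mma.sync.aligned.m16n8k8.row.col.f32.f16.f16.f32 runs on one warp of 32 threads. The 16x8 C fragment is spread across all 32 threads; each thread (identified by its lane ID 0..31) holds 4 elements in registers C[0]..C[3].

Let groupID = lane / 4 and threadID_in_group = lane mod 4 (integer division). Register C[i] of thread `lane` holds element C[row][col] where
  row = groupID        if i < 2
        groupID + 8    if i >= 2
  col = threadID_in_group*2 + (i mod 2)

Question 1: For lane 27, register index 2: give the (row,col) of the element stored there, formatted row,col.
L=27->gid=27>>2=6, tid=27&3=3
[2]->row 6+8=14  col 3·2+0=6

14,6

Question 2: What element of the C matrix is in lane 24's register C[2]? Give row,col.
14,0

L=24->g=24>>2=6, t=24&3=0
[2]->row 6+8=14  col 0·2+0=0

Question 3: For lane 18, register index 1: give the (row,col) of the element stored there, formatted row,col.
18: grp=4,tig=2
[1] (4+0,2*2+1) = (4,5)

4,5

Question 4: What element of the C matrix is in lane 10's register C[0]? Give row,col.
2,4

10: grp=2,tig=2
[0] (2+0,2*2+0) = (2,4)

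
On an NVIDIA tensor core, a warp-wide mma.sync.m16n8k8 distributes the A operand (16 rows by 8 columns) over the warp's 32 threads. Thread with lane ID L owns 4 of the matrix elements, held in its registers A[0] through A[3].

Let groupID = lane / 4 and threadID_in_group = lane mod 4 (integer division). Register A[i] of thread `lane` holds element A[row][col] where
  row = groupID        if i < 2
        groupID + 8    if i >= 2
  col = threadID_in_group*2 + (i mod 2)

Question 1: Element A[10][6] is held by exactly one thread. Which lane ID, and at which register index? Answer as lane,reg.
11,2

r=10->g=2,rb=1  c=6->t=3,b0=0
L=2*4+3=11  i=1*2+0=2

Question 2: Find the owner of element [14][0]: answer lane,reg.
r:14=>grp=6,rB=1  c:0=>tig=0,lo=0
L=6*4+0=24  i=1*2+0=2

24,2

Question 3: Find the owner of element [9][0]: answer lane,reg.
4,2

r=9->g=1,rb=1  c=0->t=0,b0=0
L=1*4+0=4  i=1*2+0=2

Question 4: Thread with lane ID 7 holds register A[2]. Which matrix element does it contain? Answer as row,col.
9,6

lane 7->7/4=1, 7 mod 4=3
i=2  r:1+8->9  c:2·3+0->6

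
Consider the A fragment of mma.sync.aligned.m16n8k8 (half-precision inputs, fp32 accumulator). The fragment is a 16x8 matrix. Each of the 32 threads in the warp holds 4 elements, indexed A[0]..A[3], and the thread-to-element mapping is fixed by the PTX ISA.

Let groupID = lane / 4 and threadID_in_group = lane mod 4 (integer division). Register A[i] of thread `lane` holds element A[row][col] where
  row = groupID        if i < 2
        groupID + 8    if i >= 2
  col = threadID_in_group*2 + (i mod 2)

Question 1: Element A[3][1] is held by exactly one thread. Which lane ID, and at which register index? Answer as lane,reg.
12,1

r=3→G=3,rhi=0  c=1→T=0,p=1
L=3*4+0=12  i=0*2+1=1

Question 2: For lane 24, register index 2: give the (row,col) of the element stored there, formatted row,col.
14,0

24: g=6,t=0
[2] (6+8,0*2+0) = (14,0)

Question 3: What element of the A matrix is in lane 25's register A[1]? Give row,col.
6,3

lane 25: gr=6 (25/4), th=1 (25%4)
i=1: r=6+0=6, c=1*2+1=3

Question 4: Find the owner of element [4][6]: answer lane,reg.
r:4=>grp=4,rB=0  c:6=>tig=3,lo=0
L=4*4+3=19  i=0*2+0=0

19,0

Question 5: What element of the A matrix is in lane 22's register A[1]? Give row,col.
L=22→G=22>>2=5, T=22&3=2
[1]→row 5+0=5  col 2·2+1=5

5,5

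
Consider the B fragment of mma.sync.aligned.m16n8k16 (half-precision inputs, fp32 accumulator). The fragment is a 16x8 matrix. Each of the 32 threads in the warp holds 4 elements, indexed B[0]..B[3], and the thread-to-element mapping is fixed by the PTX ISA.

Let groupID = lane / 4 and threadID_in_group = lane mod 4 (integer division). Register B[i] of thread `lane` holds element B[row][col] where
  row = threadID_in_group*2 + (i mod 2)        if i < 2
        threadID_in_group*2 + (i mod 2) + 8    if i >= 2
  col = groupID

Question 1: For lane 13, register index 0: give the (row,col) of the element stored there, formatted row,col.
lane 13⇒13/4=3, 13 mod 4=1
i=0  r:2·1+0+0⇒2  c:3

2,3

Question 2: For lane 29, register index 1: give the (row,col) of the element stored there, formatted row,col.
3,7

29: G=7,T=1
[1] (1*2+1+0,7) = (3,7)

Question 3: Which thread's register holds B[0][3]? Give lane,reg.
c=3⇒gr=3  r=0⇒Rb=0,th=0,odd=0
L=3*4+0=12  i=0*2+0=0

12,0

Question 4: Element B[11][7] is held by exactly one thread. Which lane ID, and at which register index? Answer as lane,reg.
c=7->g=7  r=11->rb=1,t=1,b0=1
L=7*4+1=29  i=1*2+1=3

29,3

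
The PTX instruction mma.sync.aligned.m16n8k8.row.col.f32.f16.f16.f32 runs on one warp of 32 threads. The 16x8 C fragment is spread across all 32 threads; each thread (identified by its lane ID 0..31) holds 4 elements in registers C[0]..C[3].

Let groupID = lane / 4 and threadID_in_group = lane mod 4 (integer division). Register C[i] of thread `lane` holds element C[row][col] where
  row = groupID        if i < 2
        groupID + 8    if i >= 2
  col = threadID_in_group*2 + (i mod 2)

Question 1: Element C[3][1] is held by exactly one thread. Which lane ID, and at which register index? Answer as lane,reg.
12,1

r=3->g=3,rb=0  c=1->t=0,b0=1
L=3*4+0=12  i=0*2+1=1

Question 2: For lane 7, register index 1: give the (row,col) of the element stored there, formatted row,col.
1,7

7: g=1,t=3
[1] (1+0,3*2+1) = (1,7)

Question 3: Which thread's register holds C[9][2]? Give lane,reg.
5,2

r:9=>grp=1,rB=1  c:2=>tig=1,lo=0
L=1*4+1=5  i=1*2+0=2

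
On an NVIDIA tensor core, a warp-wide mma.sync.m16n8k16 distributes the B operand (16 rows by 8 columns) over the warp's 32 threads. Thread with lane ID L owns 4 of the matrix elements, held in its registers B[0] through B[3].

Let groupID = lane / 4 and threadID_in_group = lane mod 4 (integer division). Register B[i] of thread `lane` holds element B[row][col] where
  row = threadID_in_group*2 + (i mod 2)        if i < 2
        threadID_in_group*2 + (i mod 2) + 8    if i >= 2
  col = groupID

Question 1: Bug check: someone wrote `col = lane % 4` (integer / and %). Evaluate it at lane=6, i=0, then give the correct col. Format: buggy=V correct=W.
`lane % 4`[6,0]=>2
6: grp=1,tig=2
[0] (2*2+0+0,1) = (4,1)
col: 2 vs 1

buggy=2 correct=1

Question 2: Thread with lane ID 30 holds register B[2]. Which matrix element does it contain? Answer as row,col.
L=30->g=30>>2=7, t=30&3=2
[2]->row 2·2+0+8=12  col g=7

12,7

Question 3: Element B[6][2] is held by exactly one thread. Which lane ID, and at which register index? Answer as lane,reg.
11,0

c:2=>grp=2  r:6=>rB=0,tig=3,lo=0
L=2*4+3=11  i=0*2+0=0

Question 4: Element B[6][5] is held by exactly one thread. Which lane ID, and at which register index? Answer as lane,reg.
c=5⇒gr=5  r=6⇒Rb=0,th=3,odd=0
L=5*4+3=23  i=0*2+0=0

23,0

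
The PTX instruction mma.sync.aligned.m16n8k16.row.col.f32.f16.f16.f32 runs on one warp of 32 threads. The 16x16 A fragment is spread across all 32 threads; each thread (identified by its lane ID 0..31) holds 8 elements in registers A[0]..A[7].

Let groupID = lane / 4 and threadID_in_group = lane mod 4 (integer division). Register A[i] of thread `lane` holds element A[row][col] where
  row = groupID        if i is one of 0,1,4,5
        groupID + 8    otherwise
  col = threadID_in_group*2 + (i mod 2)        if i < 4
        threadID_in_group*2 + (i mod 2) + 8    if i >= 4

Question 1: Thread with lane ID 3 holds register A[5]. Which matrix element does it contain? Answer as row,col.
lane 3: gr=0 (3/4), th=3 (3%4)
i=5: r=0+0=0, c=3*2+1+8=15

0,15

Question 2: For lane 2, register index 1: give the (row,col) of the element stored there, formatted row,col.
0,5

lane 2: g=0 (2/4), t=2 (2%4)
i=1: r=0+0=0, c=2*2+1+0=5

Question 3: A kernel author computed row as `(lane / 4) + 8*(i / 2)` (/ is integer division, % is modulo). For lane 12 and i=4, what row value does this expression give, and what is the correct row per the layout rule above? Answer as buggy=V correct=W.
`(lane / 4) + 8*(i / 2)`[12,4]->19
L=12->gid=12>>2=3, tid=12&3=0
[4]->row 3+0=3  col 0·2+0+8=8
row: 19 vs 3

buggy=19 correct=3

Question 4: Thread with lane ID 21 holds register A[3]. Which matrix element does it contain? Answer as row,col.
13,3

lane 21->21/4=5, 21 mod 4=1
i=3  r:5+8->13  c:2·1+1+0->3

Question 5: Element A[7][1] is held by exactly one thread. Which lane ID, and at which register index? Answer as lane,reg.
r:7=>grp=7,rB=0  c:1=>cB=0,tig=0,lo=1
L=7*4+0=28  i=0*4+0*2+1=1

28,1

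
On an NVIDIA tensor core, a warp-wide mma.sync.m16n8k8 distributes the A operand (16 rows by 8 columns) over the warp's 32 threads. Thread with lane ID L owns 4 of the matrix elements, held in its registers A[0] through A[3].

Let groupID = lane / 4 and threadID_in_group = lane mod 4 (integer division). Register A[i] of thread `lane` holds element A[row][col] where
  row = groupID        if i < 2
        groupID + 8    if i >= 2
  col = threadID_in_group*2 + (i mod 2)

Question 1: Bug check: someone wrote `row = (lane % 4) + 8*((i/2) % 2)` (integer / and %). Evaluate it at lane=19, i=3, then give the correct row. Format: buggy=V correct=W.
`(lane % 4) + 8*((i/2) % 2)`[19,3]->11
lane 19->19/4=4, 19 mod 4=3
i=3  r:4+8->12  c:2·3+1->7
row: 11 vs 12

buggy=11 correct=12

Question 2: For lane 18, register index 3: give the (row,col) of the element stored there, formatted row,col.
12,5

lane 18: grp=4 (18/4), tig=2 (18%4)
i=3: r=4+8=12, c=2*2+1=5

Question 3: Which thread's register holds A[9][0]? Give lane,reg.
r=9->g=1,rb=1  c=0->t=0,b0=0
L=1*4+0=4  i=1*2+0=2

4,2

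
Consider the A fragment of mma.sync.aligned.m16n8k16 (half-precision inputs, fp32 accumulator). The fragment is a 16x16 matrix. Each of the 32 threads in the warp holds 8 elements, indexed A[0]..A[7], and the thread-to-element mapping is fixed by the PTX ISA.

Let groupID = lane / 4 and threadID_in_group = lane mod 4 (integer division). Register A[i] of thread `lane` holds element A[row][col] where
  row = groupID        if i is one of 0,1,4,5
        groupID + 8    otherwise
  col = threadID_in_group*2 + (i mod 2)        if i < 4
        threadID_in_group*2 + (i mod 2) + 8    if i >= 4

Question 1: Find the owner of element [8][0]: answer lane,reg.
r=8→G=0,rhi=1  c=0→chi=0,T=0,p=0
L=0*4+0=0  i=0*4+1*2+0=2

0,2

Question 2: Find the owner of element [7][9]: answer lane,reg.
r:7=>grp=7,rB=0  c:9=>cB=1,tig=0,lo=1
L=7*4+0=28  i=1*4+0*2+1=5

28,5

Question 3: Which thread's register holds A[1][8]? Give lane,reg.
4,4

r=1→G=1,rhi=0  c=8→chi=1,T=0,p=0
L=1*4+0=4  i=1*4+0*2+0=4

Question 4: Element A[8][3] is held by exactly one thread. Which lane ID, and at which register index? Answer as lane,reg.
1,3

r:8=>grp=0,rB=1  c:3=>cB=0,tig=1,lo=1
L=0*4+1=1  i=0*4+1*2+1=3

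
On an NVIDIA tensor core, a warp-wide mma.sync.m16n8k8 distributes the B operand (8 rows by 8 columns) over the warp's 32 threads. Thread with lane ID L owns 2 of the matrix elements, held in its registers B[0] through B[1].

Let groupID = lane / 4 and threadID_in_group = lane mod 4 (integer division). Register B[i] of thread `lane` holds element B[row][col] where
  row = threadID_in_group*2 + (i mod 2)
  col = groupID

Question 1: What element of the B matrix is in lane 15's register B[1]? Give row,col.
7,3

15: G=3,T=3
[1] (3*2+1,3) = (7,3)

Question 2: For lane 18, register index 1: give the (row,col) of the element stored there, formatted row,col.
5,4

L=18->g=18>>2=4, t=18&3=2
[1]->row 2·2+1=5  col g=4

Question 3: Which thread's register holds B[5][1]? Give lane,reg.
c: 1->gid=1  r: 5->tid=2,i&1=1
L=1*4+2=6  i=1=1

6,1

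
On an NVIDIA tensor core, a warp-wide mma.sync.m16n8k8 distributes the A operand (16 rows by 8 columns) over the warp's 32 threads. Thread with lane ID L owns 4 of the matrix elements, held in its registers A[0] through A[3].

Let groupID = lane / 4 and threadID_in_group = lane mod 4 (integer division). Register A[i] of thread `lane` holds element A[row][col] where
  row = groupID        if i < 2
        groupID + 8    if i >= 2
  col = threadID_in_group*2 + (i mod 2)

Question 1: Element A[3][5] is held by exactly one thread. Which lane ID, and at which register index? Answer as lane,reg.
r:3=>grp=3,rB=0  c:5=>tig=2,lo=1
L=3*4+2=14  i=0*2+1=1

14,1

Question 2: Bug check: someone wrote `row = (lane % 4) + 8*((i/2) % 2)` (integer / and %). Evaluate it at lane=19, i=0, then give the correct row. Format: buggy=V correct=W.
`(lane % 4) + 8*((i/2) % 2)`[19,0]⇒3
L=19⇒gr=19>>2=4, th=19&3=3
[0]⇒row 4+0=4  col 3·2+0=6
row: 3 vs 4

buggy=3 correct=4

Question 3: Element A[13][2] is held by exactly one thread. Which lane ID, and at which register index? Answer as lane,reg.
21,2

r:13=>grp=5,rB=1  c:2=>tig=1,lo=0
L=5*4+1=21  i=1*2+0=2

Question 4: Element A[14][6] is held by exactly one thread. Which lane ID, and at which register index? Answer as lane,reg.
r=14->g=6,rb=1  c=6->t=3,b0=0
L=6*4+3=27  i=1*2+0=2

27,2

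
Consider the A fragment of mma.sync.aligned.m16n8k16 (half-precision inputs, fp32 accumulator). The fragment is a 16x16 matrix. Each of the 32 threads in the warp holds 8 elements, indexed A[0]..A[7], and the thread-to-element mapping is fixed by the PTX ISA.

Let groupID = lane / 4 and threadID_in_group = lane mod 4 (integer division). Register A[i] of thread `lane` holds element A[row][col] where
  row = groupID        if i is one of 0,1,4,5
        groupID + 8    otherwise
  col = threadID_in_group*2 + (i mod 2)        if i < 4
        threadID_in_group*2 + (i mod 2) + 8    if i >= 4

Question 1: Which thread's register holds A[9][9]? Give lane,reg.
4,7

r=9->g=1,rb=1  c=9->cb=1,t=0,b0=1
L=1*4+0=4  i=1*4+1*2+1=7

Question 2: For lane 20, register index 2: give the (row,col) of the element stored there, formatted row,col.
13,0

lane 20=>20/4=5, 20 mod 4=0
i=2  r:5+8=>13  c:2·0+0+0=>0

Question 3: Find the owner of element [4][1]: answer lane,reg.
16,1

r: 4->gid=4,r8=0  c: 1->c8=0,tid=0,i&1=1
L=4*4+0=16  i=0*4+0*2+1=1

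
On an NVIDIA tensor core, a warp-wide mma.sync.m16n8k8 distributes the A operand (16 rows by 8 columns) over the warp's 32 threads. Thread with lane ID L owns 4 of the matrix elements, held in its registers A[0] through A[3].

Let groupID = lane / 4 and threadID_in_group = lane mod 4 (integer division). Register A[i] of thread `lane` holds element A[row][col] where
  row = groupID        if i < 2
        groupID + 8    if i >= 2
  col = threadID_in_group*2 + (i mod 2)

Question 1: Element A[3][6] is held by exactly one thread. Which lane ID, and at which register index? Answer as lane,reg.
r: 3->gid=3,r8=0  c: 6->tid=3,i&1=0
L=3*4+3=15  i=0*2+0=0

15,0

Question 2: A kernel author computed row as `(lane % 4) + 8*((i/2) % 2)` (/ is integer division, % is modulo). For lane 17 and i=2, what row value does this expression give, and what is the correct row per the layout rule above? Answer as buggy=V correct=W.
`(lane % 4) + 8*((i/2) % 2)`[17,2]->9
L=17->gid=17>>2=4, tid=17&3=1
[2]->row 4+8=12  col 1·2+0=2
row: 9 vs 12

buggy=9 correct=12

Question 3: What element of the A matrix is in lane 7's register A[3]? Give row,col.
lane 7: g=1 (7/4), t=3 (7%4)
i=3: r=1+8=9, c=3*2+1=7

9,7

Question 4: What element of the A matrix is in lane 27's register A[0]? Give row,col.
lane 27=>27/4=6, 27 mod 4=3
i=0  r:6+0=>6  c:2·3+0=>6

6,6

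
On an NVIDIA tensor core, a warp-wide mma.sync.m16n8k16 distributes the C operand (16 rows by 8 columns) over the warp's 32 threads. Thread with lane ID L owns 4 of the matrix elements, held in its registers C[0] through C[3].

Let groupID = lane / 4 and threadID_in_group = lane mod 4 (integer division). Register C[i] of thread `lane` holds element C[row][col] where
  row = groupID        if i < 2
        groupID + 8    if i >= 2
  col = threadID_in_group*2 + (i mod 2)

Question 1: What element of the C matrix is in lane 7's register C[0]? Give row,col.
lane 7: grp=1 (7/4), tig=3 (7%4)
i=0: r=1+0=1, c=3*2+0=6

1,6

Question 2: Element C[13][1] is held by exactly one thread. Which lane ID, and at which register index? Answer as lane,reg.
r: 13->gid=5,r8=1  c: 1->tid=0,i&1=1
L=5*4+0=20  i=1*2+1=3

20,3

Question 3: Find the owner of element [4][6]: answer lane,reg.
r: 4->gid=4,r8=0  c: 6->tid=3,i&1=0
L=4*4+3=19  i=0*2+0=0

19,0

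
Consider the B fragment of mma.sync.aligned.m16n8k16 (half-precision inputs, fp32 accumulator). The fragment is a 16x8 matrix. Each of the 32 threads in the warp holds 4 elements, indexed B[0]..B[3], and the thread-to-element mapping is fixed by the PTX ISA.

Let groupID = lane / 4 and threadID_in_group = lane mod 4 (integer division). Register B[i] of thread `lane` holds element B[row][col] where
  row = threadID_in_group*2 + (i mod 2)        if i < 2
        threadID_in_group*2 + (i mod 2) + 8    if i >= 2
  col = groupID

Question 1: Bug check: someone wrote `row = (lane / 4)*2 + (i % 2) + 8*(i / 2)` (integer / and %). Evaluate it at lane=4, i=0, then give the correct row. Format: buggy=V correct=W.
buggy=2 correct=0

`(lane / 4)*2 + (i % 2) + 8*(i / 2)`[4,0]->2
4: gid=1,tid=0
[0] (0*2+0+0,1) = (0,1)
row: 2 vs 0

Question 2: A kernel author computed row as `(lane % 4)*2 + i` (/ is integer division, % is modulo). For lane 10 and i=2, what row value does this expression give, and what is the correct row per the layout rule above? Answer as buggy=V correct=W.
buggy=6 correct=12

`(lane % 4)*2 + i`[10,2]⇒6
lane 10⇒10/4=2, 10 mod 4=2
i=2  r:2·2+0+8⇒12  c:2
row: 6 vs 12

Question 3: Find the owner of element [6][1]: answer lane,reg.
7,0

c=1⇒gr=1  r=6⇒Rb=0,th=3,odd=0
L=1*4+3=7  i=0*2+0=0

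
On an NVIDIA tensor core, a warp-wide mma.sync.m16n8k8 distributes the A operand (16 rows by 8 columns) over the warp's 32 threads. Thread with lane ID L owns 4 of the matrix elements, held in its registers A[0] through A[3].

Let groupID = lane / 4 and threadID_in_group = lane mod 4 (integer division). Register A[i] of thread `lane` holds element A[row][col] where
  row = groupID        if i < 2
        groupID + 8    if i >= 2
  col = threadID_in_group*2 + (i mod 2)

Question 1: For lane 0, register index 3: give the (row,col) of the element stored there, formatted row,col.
8,1

L=0→G=0>>2=0, T=0&3=0
[3]→row 0+8=8  col 0·2+1=1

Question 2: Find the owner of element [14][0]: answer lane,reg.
r:14=>grp=6,rB=1  c:0=>tig=0,lo=0
L=6*4+0=24  i=1*2+0=2

24,2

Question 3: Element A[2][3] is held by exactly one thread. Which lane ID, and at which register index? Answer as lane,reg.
r=2⇒gr=2,Rb=0  c=3⇒th=1,odd=1
L=2*4+1=9  i=0*2+1=1

9,1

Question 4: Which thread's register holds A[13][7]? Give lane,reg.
23,3

r:13=>grp=5,rB=1  c:7=>tig=3,lo=1
L=5*4+3=23  i=1*2+1=3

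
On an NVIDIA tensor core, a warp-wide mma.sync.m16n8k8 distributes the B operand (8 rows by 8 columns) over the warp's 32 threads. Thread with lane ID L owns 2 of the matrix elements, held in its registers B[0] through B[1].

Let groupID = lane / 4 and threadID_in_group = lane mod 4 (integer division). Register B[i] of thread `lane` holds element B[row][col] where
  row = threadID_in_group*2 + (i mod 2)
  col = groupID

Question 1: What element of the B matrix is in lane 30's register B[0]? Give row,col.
30: G=7,T=2
[0] (2*2+0,7) = (4,7)

4,7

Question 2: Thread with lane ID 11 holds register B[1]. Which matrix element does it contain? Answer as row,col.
7,2

11: g=2,t=3
[1] (3*2+1,2) = (7,2)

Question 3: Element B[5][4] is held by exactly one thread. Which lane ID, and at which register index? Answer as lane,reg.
c: 4->gid=4  r: 5->tid=2,i&1=1
L=4*4+2=18  i=1=1

18,1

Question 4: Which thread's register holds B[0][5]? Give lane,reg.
20,0

c: 5->gid=5  r: 0->tid=0,i&1=0
L=5*4+0=20  i=0=0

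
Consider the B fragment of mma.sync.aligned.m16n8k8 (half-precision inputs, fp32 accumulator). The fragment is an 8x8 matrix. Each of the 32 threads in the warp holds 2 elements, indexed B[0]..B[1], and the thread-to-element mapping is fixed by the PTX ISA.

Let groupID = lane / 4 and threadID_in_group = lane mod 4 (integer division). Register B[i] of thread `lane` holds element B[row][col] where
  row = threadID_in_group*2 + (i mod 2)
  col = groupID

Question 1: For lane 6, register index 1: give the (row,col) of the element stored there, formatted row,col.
lane 6->6/4=1, 6 mod 4=2
i=1  r:2·2+1->5  c:1

5,1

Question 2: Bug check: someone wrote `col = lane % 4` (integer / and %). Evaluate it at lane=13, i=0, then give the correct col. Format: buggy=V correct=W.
`lane % 4`[13,0]->1
lane 13: gid=3 (13/4), tid=1 (13%4)
i=0: r=1*2+0=2, c=gid=3
col: 1 vs 3

buggy=1 correct=3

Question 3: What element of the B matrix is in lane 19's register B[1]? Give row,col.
L=19→G=19>>2=4, T=19&3=3
[1]→row 3·2+1=7  col G=4

7,4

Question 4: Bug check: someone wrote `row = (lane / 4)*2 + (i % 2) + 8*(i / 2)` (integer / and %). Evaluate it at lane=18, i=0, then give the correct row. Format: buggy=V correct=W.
`(lane / 4)*2 + (i % 2) + 8*(i / 2)`[18,0]⇒8
L=18⇒gr=18>>2=4, th=18&3=2
[0]⇒row 2·2+0=4  col gr=4
row: 8 vs 4

buggy=8 correct=4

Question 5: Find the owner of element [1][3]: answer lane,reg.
12,1

c=3->g=3  r=1->t=0,b0=1
L=3*4+0=12  i=1=1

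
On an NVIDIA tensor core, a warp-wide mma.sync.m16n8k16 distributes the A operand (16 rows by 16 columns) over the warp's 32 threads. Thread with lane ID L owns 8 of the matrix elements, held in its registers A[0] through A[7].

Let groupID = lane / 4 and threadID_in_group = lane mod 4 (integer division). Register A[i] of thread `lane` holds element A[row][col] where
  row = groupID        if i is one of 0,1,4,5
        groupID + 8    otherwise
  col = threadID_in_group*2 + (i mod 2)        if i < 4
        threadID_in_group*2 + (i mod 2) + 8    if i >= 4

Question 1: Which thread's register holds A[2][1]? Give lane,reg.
r=2→G=2,rhi=0  c=1→chi=0,T=0,p=1
L=2*4+0=8  i=0*4+0*2+1=1

8,1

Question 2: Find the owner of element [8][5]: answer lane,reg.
2,3

r=8→G=0,rhi=1  c=5→chi=0,T=2,p=1
L=0*4+2=2  i=0*4+1*2+1=3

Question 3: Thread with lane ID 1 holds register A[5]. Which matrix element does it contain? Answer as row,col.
1: grp=0,tig=1
[5] (0+0,1*2+1+8) = (0,11)

0,11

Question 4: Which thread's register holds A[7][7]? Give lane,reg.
r=7->g=7,rb=0  c=7->cb=0,t=3,b0=1
L=7*4+3=31  i=0*4+0*2+1=1

31,1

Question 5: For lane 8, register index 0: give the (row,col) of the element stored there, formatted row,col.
lane 8: grp=2 (8/4), tig=0 (8%4)
i=0: r=2+0=2, c=0*2+0+0=0

2,0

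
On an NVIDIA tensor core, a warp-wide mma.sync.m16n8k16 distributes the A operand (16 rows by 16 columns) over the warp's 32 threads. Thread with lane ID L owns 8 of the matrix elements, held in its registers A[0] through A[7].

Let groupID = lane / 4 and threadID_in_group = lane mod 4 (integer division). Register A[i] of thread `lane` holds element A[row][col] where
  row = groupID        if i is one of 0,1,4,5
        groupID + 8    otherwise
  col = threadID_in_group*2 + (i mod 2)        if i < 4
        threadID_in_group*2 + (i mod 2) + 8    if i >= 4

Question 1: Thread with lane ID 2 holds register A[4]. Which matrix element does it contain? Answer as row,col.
lane 2=>2/4=0, 2 mod 4=2
i=4  r:0+0=>0  c:2·2+0+8=>12

0,12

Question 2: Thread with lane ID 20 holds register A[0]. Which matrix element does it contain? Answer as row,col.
20: g=5,t=0
[0] (5+0,0*2+0+0) = (5,0)

5,0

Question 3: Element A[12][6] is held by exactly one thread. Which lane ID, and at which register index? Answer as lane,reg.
r=12->g=4,rb=1  c=6->cb=0,t=3,b0=0
L=4*4+3=19  i=0*4+1*2+0=2

19,2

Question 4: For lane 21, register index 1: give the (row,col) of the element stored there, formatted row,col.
5,3

21: gid=5,tid=1
[1] (5+0,1*2+1+0) = (5,3)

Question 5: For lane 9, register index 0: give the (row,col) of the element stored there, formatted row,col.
lane 9: gr=2 (9/4), th=1 (9%4)
i=0: r=2+0=2, c=1*2+0+0=2

2,2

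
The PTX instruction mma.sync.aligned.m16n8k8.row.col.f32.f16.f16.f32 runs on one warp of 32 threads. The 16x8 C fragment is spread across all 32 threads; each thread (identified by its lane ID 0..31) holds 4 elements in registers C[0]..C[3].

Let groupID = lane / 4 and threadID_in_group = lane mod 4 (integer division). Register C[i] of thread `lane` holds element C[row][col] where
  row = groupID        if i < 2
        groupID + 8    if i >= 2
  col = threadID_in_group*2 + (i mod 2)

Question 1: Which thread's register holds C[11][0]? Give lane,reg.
r: 11->gid=3,r8=1  c: 0->tid=0,i&1=0
L=3*4+0=12  i=1*2+0=2

12,2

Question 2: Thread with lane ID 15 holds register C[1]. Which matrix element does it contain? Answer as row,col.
3,7

lane 15: gid=3 (15/4), tid=3 (15%4)
i=1: r=3+0=3, c=3*2+1=7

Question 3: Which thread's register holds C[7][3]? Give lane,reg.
29,1

r=7→G=7,rhi=0  c=3→T=1,p=1
L=7*4+1=29  i=0*2+1=1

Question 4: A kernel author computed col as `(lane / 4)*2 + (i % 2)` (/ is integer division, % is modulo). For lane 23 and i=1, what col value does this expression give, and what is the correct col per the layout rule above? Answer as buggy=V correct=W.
`(lane / 4)*2 + (i % 2)`[23,1]=>11
L=23=>grp=23>>2=5, tig=23&3=3
[1]=>row 5+0=5  col 3·2+1=7
col: 11 vs 7

buggy=11 correct=7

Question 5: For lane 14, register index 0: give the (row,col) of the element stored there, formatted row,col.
3,4

lane 14: grp=3 (14/4), tig=2 (14%4)
i=0: r=3+0=3, c=2*2+0=4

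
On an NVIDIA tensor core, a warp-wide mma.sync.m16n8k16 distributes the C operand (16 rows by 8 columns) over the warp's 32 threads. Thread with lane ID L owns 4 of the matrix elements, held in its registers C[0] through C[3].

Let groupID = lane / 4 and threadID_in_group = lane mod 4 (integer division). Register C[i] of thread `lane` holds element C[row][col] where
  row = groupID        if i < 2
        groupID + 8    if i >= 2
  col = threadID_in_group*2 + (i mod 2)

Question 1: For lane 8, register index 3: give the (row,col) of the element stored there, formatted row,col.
10,1

8: grp=2,tig=0
[3] (2+8,0*2+1) = (10,1)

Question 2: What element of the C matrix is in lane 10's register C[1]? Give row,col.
10: gid=2,tid=2
[1] (2+0,2*2+1) = (2,5)

2,5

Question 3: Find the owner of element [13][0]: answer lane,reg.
r=13→G=5,rhi=1  c=0→T=0,p=0
L=5*4+0=20  i=1*2+0=2

20,2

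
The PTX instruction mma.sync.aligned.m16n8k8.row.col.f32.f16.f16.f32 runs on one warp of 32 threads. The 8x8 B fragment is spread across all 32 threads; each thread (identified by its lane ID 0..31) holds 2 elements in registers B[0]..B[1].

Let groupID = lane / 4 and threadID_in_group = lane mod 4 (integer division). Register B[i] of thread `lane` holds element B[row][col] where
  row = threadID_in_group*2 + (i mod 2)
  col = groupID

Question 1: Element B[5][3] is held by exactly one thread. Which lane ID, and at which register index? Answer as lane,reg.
14,1

c=3⇒gr=3  r=5⇒th=2,odd=1
L=3*4+2=14  i=1=1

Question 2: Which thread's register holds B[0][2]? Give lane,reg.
8,0

c=2⇒gr=2  r=0⇒th=0,odd=0
L=2*4+0=8  i=0=0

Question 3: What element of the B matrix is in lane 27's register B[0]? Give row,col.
L=27→G=27>>2=6, T=27&3=3
[0]→row 3·2+0=6  col G=6

6,6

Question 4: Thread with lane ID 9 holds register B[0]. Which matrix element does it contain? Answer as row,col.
L=9->gid=9>>2=2, tid=9&3=1
[0]->row 1·2+0=2  col gid=2

2,2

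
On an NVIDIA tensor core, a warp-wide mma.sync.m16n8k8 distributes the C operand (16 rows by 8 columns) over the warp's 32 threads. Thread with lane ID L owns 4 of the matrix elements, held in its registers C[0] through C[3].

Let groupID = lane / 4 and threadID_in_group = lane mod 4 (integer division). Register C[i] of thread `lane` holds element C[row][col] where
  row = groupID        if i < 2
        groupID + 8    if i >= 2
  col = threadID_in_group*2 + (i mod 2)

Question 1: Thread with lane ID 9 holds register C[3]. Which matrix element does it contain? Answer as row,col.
10,3

L=9->g=9>>2=2, t=9&3=1
[3]->row 2+8=10  col 1·2+1=3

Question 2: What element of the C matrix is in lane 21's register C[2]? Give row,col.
13,2

lane 21: G=5 (21/4), T=1 (21%4)
i=2: r=5+8=13, c=1*2+0=2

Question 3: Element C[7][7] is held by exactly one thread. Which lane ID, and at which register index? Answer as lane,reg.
31,1

r=7->g=7,rb=0  c=7->t=3,b0=1
L=7*4+3=31  i=0*2+1=1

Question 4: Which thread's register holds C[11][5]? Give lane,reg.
14,3

r=11→G=3,rhi=1  c=5→T=2,p=1
L=3*4+2=14  i=1*2+1=3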